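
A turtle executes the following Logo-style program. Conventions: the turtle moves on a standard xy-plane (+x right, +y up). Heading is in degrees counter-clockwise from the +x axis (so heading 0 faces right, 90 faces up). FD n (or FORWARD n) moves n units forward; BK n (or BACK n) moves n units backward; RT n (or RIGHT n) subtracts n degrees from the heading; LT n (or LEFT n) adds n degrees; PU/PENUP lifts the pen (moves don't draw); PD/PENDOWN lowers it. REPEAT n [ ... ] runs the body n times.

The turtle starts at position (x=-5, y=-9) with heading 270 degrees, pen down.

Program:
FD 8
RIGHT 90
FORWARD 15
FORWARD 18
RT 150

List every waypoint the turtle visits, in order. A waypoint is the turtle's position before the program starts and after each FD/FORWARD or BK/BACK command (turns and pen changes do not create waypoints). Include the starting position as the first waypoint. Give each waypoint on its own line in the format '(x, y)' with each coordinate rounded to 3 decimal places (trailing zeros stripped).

Executing turtle program step by step:
Start: pos=(-5,-9), heading=270, pen down
FD 8: (-5,-9) -> (-5,-17) [heading=270, draw]
RT 90: heading 270 -> 180
FD 15: (-5,-17) -> (-20,-17) [heading=180, draw]
FD 18: (-20,-17) -> (-38,-17) [heading=180, draw]
RT 150: heading 180 -> 30
Final: pos=(-38,-17), heading=30, 3 segment(s) drawn
Waypoints (4 total):
(-5, -9)
(-5, -17)
(-20, -17)
(-38, -17)

Answer: (-5, -9)
(-5, -17)
(-20, -17)
(-38, -17)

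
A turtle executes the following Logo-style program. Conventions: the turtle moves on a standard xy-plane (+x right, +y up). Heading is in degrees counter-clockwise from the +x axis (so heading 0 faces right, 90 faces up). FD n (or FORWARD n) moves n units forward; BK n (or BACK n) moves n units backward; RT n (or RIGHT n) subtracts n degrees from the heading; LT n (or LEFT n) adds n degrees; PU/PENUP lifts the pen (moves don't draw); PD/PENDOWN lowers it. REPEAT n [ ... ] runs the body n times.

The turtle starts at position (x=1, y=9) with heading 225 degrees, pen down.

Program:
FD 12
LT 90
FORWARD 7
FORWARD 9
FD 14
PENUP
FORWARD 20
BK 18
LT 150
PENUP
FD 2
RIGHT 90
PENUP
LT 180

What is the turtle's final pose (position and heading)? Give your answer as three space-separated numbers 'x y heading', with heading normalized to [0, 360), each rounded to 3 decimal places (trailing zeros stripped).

Executing turtle program step by step:
Start: pos=(1,9), heading=225, pen down
FD 12: (1,9) -> (-7.485,0.515) [heading=225, draw]
LT 90: heading 225 -> 315
FD 7: (-7.485,0.515) -> (-2.536,-4.435) [heading=315, draw]
FD 9: (-2.536,-4.435) -> (3.828,-10.799) [heading=315, draw]
FD 14: (3.828,-10.799) -> (13.728,-20.698) [heading=315, draw]
PU: pen up
FD 20: (13.728,-20.698) -> (27.87,-34.841) [heading=315, move]
BK 18: (27.87,-34.841) -> (15.142,-22.113) [heading=315, move]
LT 150: heading 315 -> 105
PU: pen up
FD 2: (15.142,-22.113) -> (14.624,-20.181) [heading=105, move]
RT 90: heading 105 -> 15
PU: pen up
LT 180: heading 15 -> 195
Final: pos=(14.624,-20.181), heading=195, 4 segment(s) drawn

Answer: 14.624 -20.181 195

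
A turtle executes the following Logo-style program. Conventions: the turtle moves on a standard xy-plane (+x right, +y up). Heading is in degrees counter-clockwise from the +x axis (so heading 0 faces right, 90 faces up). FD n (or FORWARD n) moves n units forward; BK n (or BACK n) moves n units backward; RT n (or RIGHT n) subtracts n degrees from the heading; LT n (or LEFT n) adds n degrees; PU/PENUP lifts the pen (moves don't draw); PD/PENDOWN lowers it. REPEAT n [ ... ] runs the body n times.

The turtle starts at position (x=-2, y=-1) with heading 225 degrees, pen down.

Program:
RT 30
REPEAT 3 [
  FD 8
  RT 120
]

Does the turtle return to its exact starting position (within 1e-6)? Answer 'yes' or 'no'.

Answer: yes

Derivation:
Executing turtle program step by step:
Start: pos=(-2,-1), heading=225, pen down
RT 30: heading 225 -> 195
REPEAT 3 [
  -- iteration 1/3 --
  FD 8: (-2,-1) -> (-9.727,-3.071) [heading=195, draw]
  RT 120: heading 195 -> 75
  -- iteration 2/3 --
  FD 8: (-9.727,-3.071) -> (-7.657,4.657) [heading=75, draw]
  RT 120: heading 75 -> 315
  -- iteration 3/3 --
  FD 8: (-7.657,4.657) -> (-2,-1) [heading=315, draw]
  RT 120: heading 315 -> 195
]
Final: pos=(-2,-1), heading=195, 3 segment(s) drawn

Start position: (-2, -1)
Final position: (-2, -1)
Distance = 0; < 1e-6 -> CLOSED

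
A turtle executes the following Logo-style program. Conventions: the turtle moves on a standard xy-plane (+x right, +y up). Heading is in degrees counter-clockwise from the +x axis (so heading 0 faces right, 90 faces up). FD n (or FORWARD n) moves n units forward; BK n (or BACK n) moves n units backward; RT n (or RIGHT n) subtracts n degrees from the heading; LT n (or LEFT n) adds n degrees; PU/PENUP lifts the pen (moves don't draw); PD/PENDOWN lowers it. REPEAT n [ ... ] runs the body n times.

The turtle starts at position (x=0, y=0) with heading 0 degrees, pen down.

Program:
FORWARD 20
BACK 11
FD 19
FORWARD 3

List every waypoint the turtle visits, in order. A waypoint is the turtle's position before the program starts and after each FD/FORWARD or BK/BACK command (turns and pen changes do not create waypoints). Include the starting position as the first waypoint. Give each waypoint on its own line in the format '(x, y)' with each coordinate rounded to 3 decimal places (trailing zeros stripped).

Executing turtle program step by step:
Start: pos=(0,0), heading=0, pen down
FD 20: (0,0) -> (20,0) [heading=0, draw]
BK 11: (20,0) -> (9,0) [heading=0, draw]
FD 19: (9,0) -> (28,0) [heading=0, draw]
FD 3: (28,0) -> (31,0) [heading=0, draw]
Final: pos=(31,0), heading=0, 4 segment(s) drawn
Waypoints (5 total):
(0, 0)
(20, 0)
(9, 0)
(28, 0)
(31, 0)

Answer: (0, 0)
(20, 0)
(9, 0)
(28, 0)
(31, 0)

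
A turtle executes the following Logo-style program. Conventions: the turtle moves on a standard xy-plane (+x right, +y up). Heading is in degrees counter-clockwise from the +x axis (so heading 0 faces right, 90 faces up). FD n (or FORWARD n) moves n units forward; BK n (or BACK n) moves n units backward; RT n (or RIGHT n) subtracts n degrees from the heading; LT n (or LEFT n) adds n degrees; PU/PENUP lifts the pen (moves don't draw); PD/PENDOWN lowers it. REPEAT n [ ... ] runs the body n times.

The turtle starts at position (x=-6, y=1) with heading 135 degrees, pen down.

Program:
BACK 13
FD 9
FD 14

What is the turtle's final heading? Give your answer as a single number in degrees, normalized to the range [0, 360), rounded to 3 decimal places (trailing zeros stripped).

Executing turtle program step by step:
Start: pos=(-6,1), heading=135, pen down
BK 13: (-6,1) -> (3.192,-8.192) [heading=135, draw]
FD 9: (3.192,-8.192) -> (-3.172,-1.828) [heading=135, draw]
FD 14: (-3.172,-1.828) -> (-13.071,8.071) [heading=135, draw]
Final: pos=(-13.071,8.071), heading=135, 3 segment(s) drawn

Answer: 135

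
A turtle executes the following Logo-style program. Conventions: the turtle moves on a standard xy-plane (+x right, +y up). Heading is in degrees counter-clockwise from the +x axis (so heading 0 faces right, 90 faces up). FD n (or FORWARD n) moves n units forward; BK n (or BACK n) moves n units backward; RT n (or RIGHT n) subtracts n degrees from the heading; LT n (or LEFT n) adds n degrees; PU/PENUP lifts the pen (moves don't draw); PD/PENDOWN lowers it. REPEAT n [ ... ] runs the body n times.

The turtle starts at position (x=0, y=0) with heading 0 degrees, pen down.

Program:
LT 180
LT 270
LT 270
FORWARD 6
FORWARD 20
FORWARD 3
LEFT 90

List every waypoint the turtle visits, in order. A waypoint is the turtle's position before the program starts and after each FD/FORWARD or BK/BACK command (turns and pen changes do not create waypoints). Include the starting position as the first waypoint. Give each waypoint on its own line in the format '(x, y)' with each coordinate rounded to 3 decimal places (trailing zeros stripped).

Executing turtle program step by step:
Start: pos=(0,0), heading=0, pen down
LT 180: heading 0 -> 180
LT 270: heading 180 -> 90
LT 270: heading 90 -> 0
FD 6: (0,0) -> (6,0) [heading=0, draw]
FD 20: (6,0) -> (26,0) [heading=0, draw]
FD 3: (26,0) -> (29,0) [heading=0, draw]
LT 90: heading 0 -> 90
Final: pos=(29,0), heading=90, 3 segment(s) drawn
Waypoints (4 total):
(0, 0)
(6, 0)
(26, 0)
(29, 0)

Answer: (0, 0)
(6, 0)
(26, 0)
(29, 0)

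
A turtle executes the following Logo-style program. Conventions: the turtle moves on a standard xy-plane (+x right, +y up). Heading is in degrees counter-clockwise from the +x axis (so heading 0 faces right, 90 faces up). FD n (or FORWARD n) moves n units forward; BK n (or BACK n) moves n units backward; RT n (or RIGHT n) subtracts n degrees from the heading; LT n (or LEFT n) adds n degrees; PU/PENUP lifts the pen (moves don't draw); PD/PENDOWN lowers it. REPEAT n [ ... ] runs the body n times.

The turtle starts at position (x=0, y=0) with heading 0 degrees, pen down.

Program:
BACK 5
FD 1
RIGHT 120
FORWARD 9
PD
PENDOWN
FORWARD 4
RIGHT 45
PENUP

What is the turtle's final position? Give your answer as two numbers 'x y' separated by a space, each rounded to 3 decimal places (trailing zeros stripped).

Answer: -10.5 -11.258

Derivation:
Executing turtle program step by step:
Start: pos=(0,0), heading=0, pen down
BK 5: (0,0) -> (-5,0) [heading=0, draw]
FD 1: (-5,0) -> (-4,0) [heading=0, draw]
RT 120: heading 0 -> 240
FD 9: (-4,0) -> (-8.5,-7.794) [heading=240, draw]
PD: pen down
PD: pen down
FD 4: (-8.5,-7.794) -> (-10.5,-11.258) [heading=240, draw]
RT 45: heading 240 -> 195
PU: pen up
Final: pos=(-10.5,-11.258), heading=195, 4 segment(s) drawn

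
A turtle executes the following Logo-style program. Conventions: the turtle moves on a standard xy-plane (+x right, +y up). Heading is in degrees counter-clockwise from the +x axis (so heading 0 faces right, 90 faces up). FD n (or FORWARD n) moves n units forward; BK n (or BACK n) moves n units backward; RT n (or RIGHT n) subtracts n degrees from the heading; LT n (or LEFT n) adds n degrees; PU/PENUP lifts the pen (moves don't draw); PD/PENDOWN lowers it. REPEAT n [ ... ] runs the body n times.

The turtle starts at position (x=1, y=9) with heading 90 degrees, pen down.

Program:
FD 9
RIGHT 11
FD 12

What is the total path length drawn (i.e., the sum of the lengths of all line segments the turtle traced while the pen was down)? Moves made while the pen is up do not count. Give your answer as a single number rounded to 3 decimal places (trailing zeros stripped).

Executing turtle program step by step:
Start: pos=(1,9), heading=90, pen down
FD 9: (1,9) -> (1,18) [heading=90, draw]
RT 11: heading 90 -> 79
FD 12: (1,18) -> (3.29,29.78) [heading=79, draw]
Final: pos=(3.29,29.78), heading=79, 2 segment(s) drawn

Segment lengths:
  seg 1: (1,9) -> (1,18), length = 9
  seg 2: (1,18) -> (3.29,29.78), length = 12
Total = 21

Answer: 21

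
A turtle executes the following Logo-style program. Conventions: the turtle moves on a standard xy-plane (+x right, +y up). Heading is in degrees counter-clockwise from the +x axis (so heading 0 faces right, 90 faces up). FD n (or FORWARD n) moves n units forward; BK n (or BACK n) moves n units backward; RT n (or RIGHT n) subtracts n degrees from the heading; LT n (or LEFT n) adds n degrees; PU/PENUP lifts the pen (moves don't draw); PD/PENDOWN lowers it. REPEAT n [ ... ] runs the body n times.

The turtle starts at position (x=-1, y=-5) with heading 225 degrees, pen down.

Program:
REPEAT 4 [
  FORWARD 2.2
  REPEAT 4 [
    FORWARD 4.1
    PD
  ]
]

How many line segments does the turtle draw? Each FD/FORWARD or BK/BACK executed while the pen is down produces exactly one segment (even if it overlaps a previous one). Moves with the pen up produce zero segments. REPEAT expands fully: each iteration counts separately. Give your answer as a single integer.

Executing turtle program step by step:
Start: pos=(-1,-5), heading=225, pen down
REPEAT 4 [
  -- iteration 1/4 --
  FD 2.2: (-1,-5) -> (-2.556,-6.556) [heading=225, draw]
  REPEAT 4 [
    -- iteration 1/4 --
    FD 4.1: (-2.556,-6.556) -> (-5.455,-9.455) [heading=225, draw]
    PD: pen down
    -- iteration 2/4 --
    FD 4.1: (-5.455,-9.455) -> (-8.354,-12.354) [heading=225, draw]
    PD: pen down
    -- iteration 3/4 --
    FD 4.1: (-8.354,-12.354) -> (-11.253,-15.253) [heading=225, draw]
    PD: pen down
    -- iteration 4/4 --
    FD 4.1: (-11.253,-15.253) -> (-14.152,-18.152) [heading=225, draw]
    PD: pen down
  ]
  -- iteration 2/4 --
  FD 2.2: (-14.152,-18.152) -> (-15.708,-19.708) [heading=225, draw]
  REPEAT 4 [
    -- iteration 1/4 --
    FD 4.1: (-15.708,-19.708) -> (-18.607,-22.607) [heading=225, draw]
    PD: pen down
    -- iteration 2/4 --
    FD 4.1: (-18.607,-22.607) -> (-21.506,-25.506) [heading=225, draw]
    PD: pen down
    -- iteration 3/4 --
    FD 4.1: (-21.506,-25.506) -> (-24.405,-28.405) [heading=225, draw]
    PD: pen down
    -- iteration 4/4 --
    FD 4.1: (-24.405,-28.405) -> (-27.304,-31.304) [heading=225, draw]
    PD: pen down
  ]
  -- iteration 3/4 --
  FD 2.2: (-27.304,-31.304) -> (-28.86,-32.86) [heading=225, draw]
  REPEAT 4 [
    -- iteration 1/4 --
    FD 4.1: (-28.86,-32.86) -> (-31.759,-35.759) [heading=225, draw]
    PD: pen down
    -- iteration 2/4 --
    FD 4.1: (-31.759,-35.759) -> (-34.658,-38.658) [heading=225, draw]
    PD: pen down
    -- iteration 3/4 --
    FD 4.1: (-34.658,-38.658) -> (-37.557,-41.557) [heading=225, draw]
    PD: pen down
    -- iteration 4/4 --
    FD 4.1: (-37.557,-41.557) -> (-40.457,-44.457) [heading=225, draw]
    PD: pen down
  ]
  -- iteration 4/4 --
  FD 2.2: (-40.457,-44.457) -> (-42.012,-46.012) [heading=225, draw]
  REPEAT 4 [
    -- iteration 1/4 --
    FD 4.1: (-42.012,-46.012) -> (-44.911,-48.911) [heading=225, draw]
    PD: pen down
    -- iteration 2/4 --
    FD 4.1: (-44.911,-48.911) -> (-47.81,-51.81) [heading=225, draw]
    PD: pen down
    -- iteration 3/4 --
    FD 4.1: (-47.81,-51.81) -> (-50.71,-54.71) [heading=225, draw]
    PD: pen down
    -- iteration 4/4 --
    FD 4.1: (-50.71,-54.71) -> (-53.609,-57.609) [heading=225, draw]
    PD: pen down
  ]
]
Final: pos=(-53.609,-57.609), heading=225, 20 segment(s) drawn
Segments drawn: 20

Answer: 20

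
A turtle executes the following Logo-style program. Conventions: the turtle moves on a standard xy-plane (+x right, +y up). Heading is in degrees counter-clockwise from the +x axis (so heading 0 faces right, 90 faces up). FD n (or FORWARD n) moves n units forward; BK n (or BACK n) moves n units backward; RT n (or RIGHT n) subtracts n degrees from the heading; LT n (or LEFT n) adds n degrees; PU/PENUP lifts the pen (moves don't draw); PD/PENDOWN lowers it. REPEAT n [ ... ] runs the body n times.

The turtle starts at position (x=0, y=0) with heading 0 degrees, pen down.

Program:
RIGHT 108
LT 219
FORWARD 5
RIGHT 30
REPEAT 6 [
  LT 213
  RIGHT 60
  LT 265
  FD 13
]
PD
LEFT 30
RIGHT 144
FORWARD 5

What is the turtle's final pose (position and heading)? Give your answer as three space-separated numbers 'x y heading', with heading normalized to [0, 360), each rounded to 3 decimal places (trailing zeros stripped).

Executing turtle program step by step:
Start: pos=(0,0), heading=0, pen down
RT 108: heading 0 -> 252
LT 219: heading 252 -> 111
FD 5: (0,0) -> (-1.792,4.668) [heading=111, draw]
RT 30: heading 111 -> 81
REPEAT 6 [
  -- iteration 1/6 --
  LT 213: heading 81 -> 294
  RT 60: heading 294 -> 234
  LT 265: heading 234 -> 139
  FD 13: (-1.792,4.668) -> (-11.603,13.197) [heading=139, draw]
  -- iteration 2/6 --
  LT 213: heading 139 -> 352
  RT 60: heading 352 -> 292
  LT 265: heading 292 -> 197
  FD 13: (-11.603,13.197) -> (-24.035,9.396) [heading=197, draw]
  -- iteration 3/6 --
  LT 213: heading 197 -> 50
  RT 60: heading 50 -> 350
  LT 265: heading 350 -> 255
  FD 13: (-24.035,9.396) -> (-27.4,-3.161) [heading=255, draw]
  -- iteration 4/6 --
  LT 213: heading 255 -> 108
  RT 60: heading 108 -> 48
  LT 265: heading 48 -> 313
  FD 13: (-27.4,-3.161) -> (-18.534,-12.669) [heading=313, draw]
  -- iteration 5/6 --
  LT 213: heading 313 -> 166
  RT 60: heading 166 -> 106
  LT 265: heading 106 -> 11
  FD 13: (-18.534,-12.669) -> (-5.773,-10.188) [heading=11, draw]
  -- iteration 6/6 --
  LT 213: heading 11 -> 224
  RT 60: heading 224 -> 164
  LT 265: heading 164 -> 69
  FD 13: (-5.773,-10.188) -> (-1.114,1.948) [heading=69, draw]
]
PD: pen down
LT 30: heading 69 -> 99
RT 144: heading 99 -> 315
FD 5: (-1.114,1.948) -> (2.422,-1.587) [heading=315, draw]
Final: pos=(2.422,-1.587), heading=315, 8 segment(s) drawn

Answer: 2.422 -1.587 315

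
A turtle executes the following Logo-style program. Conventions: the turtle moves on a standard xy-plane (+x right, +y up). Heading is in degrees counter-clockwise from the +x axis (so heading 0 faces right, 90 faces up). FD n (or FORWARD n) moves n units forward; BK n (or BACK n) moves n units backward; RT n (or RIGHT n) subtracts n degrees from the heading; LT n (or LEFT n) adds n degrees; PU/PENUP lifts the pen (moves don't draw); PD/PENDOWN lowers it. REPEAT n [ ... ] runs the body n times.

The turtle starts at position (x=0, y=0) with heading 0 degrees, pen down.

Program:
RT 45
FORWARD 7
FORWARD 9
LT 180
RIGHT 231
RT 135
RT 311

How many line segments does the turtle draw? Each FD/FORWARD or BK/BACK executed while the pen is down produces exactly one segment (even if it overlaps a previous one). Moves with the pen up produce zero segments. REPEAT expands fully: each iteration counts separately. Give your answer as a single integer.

Answer: 2

Derivation:
Executing turtle program step by step:
Start: pos=(0,0), heading=0, pen down
RT 45: heading 0 -> 315
FD 7: (0,0) -> (4.95,-4.95) [heading=315, draw]
FD 9: (4.95,-4.95) -> (11.314,-11.314) [heading=315, draw]
LT 180: heading 315 -> 135
RT 231: heading 135 -> 264
RT 135: heading 264 -> 129
RT 311: heading 129 -> 178
Final: pos=(11.314,-11.314), heading=178, 2 segment(s) drawn
Segments drawn: 2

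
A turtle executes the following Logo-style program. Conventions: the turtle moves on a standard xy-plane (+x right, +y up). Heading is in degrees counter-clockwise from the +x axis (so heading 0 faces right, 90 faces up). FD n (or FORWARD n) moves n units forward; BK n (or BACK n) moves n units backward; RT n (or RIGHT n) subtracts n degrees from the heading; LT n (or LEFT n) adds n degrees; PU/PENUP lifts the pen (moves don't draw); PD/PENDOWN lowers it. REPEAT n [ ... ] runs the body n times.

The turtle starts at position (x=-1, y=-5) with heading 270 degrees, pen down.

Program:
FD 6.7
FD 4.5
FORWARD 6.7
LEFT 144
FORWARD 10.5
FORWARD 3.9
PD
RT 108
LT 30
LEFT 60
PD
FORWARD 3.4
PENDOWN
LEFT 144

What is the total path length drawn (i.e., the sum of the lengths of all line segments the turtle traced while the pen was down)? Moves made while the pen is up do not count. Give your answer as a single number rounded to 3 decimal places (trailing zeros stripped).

Executing turtle program step by step:
Start: pos=(-1,-5), heading=270, pen down
FD 6.7: (-1,-5) -> (-1,-11.7) [heading=270, draw]
FD 4.5: (-1,-11.7) -> (-1,-16.2) [heading=270, draw]
FD 6.7: (-1,-16.2) -> (-1,-22.9) [heading=270, draw]
LT 144: heading 270 -> 54
FD 10.5: (-1,-22.9) -> (5.172,-14.405) [heading=54, draw]
FD 3.9: (5.172,-14.405) -> (7.464,-11.25) [heading=54, draw]
PD: pen down
RT 108: heading 54 -> 306
LT 30: heading 306 -> 336
LT 60: heading 336 -> 36
PD: pen down
FD 3.4: (7.464,-11.25) -> (10.215,-9.252) [heading=36, draw]
PD: pen down
LT 144: heading 36 -> 180
Final: pos=(10.215,-9.252), heading=180, 6 segment(s) drawn

Segment lengths:
  seg 1: (-1,-5) -> (-1,-11.7), length = 6.7
  seg 2: (-1,-11.7) -> (-1,-16.2), length = 4.5
  seg 3: (-1,-16.2) -> (-1,-22.9), length = 6.7
  seg 4: (-1,-22.9) -> (5.172,-14.405), length = 10.5
  seg 5: (5.172,-14.405) -> (7.464,-11.25), length = 3.9
  seg 6: (7.464,-11.25) -> (10.215,-9.252), length = 3.4
Total = 35.7

Answer: 35.7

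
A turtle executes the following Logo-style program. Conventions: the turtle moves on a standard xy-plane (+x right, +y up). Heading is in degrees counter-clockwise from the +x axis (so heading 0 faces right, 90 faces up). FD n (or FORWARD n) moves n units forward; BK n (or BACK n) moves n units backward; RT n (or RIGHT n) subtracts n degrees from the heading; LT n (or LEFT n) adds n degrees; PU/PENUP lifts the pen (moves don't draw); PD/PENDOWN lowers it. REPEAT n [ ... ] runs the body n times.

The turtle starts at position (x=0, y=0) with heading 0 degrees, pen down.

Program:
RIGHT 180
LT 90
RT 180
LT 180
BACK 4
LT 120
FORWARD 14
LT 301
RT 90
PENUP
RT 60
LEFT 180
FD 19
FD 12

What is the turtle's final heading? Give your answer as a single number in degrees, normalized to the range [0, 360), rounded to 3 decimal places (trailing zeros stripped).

Answer: 1

Derivation:
Executing turtle program step by step:
Start: pos=(0,0), heading=0, pen down
RT 180: heading 0 -> 180
LT 90: heading 180 -> 270
RT 180: heading 270 -> 90
LT 180: heading 90 -> 270
BK 4: (0,0) -> (0,4) [heading=270, draw]
LT 120: heading 270 -> 30
FD 14: (0,4) -> (12.124,11) [heading=30, draw]
LT 301: heading 30 -> 331
RT 90: heading 331 -> 241
PU: pen up
RT 60: heading 241 -> 181
LT 180: heading 181 -> 1
FD 19: (12.124,11) -> (31.121,11.332) [heading=1, move]
FD 12: (31.121,11.332) -> (43.12,11.541) [heading=1, move]
Final: pos=(43.12,11.541), heading=1, 2 segment(s) drawn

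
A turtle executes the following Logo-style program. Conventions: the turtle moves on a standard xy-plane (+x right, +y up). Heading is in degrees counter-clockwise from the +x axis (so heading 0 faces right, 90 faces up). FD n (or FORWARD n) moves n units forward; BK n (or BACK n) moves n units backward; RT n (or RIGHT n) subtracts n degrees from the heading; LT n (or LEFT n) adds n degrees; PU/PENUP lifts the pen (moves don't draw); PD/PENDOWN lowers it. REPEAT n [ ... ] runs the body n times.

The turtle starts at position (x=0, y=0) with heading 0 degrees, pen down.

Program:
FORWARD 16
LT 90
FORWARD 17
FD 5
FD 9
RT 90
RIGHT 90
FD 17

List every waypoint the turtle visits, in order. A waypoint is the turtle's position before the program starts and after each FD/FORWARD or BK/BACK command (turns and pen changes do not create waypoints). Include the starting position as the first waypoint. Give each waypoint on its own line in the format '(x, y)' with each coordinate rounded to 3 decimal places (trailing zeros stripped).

Executing turtle program step by step:
Start: pos=(0,0), heading=0, pen down
FD 16: (0,0) -> (16,0) [heading=0, draw]
LT 90: heading 0 -> 90
FD 17: (16,0) -> (16,17) [heading=90, draw]
FD 5: (16,17) -> (16,22) [heading=90, draw]
FD 9: (16,22) -> (16,31) [heading=90, draw]
RT 90: heading 90 -> 0
RT 90: heading 0 -> 270
FD 17: (16,31) -> (16,14) [heading=270, draw]
Final: pos=(16,14), heading=270, 5 segment(s) drawn
Waypoints (6 total):
(0, 0)
(16, 0)
(16, 17)
(16, 22)
(16, 31)
(16, 14)

Answer: (0, 0)
(16, 0)
(16, 17)
(16, 22)
(16, 31)
(16, 14)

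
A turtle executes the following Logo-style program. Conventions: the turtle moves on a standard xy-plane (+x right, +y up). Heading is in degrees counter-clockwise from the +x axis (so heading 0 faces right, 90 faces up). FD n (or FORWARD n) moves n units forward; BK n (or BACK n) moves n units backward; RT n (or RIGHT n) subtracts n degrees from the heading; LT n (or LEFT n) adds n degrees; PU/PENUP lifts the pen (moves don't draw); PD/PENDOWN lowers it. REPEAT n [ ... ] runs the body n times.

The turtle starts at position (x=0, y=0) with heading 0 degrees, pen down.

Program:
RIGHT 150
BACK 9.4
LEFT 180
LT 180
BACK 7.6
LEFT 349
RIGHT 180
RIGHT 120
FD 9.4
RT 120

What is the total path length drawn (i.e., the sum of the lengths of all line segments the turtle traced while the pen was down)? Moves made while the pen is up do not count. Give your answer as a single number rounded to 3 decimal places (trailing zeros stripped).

Executing turtle program step by step:
Start: pos=(0,0), heading=0, pen down
RT 150: heading 0 -> 210
BK 9.4: (0,0) -> (8.141,4.7) [heading=210, draw]
LT 180: heading 210 -> 30
LT 180: heading 30 -> 210
BK 7.6: (8.141,4.7) -> (14.722,8.5) [heading=210, draw]
LT 349: heading 210 -> 199
RT 180: heading 199 -> 19
RT 120: heading 19 -> 259
FD 9.4: (14.722,8.5) -> (12.929,-0.727) [heading=259, draw]
RT 120: heading 259 -> 139
Final: pos=(12.929,-0.727), heading=139, 3 segment(s) drawn

Segment lengths:
  seg 1: (0,0) -> (8.141,4.7), length = 9.4
  seg 2: (8.141,4.7) -> (14.722,8.5), length = 7.6
  seg 3: (14.722,8.5) -> (12.929,-0.727), length = 9.4
Total = 26.4

Answer: 26.4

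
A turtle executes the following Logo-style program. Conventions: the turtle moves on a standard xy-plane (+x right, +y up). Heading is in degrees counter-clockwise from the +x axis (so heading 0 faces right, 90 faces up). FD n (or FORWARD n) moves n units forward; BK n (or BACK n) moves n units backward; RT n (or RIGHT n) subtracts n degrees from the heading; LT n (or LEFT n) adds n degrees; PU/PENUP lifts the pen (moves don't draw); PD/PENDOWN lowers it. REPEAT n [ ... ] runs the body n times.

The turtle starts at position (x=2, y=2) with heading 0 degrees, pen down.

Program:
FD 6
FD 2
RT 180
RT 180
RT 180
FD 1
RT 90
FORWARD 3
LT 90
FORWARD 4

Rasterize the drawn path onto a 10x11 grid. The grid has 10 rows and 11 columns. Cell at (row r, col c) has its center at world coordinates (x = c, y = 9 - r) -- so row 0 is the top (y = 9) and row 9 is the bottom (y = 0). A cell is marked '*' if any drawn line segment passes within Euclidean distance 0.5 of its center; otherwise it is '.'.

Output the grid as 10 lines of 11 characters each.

Answer: ...........
...........
...........
...........
.....*****.
.........*.
.........*.
..*********
...........
...........

Derivation:
Segment 0: (2,2) -> (8,2)
Segment 1: (8,2) -> (10,2)
Segment 2: (10,2) -> (9,2)
Segment 3: (9,2) -> (9,5)
Segment 4: (9,5) -> (5,5)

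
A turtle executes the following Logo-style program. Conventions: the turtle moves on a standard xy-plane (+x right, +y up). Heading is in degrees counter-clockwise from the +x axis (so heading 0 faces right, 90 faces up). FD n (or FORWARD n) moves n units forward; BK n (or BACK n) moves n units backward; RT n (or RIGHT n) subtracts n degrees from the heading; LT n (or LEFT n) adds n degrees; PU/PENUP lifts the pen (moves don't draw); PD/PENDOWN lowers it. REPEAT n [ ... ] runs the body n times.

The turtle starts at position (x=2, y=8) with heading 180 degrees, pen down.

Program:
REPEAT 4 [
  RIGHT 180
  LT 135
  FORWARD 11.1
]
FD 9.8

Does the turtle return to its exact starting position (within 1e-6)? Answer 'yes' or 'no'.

Executing turtle program step by step:
Start: pos=(2,8), heading=180, pen down
REPEAT 4 [
  -- iteration 1/4 --
  RT 180: heading 180 -> 0
  LT 135: heading 0 -> 135
  FD 11.1: (2,8) -> (-5.849,15.849) [heading=135, draw]
  -- iteration 2/4 --
  RT 180: heading 135 -> 315
  LT 135: heading 315 -> 90
  FD 11.1: (-5.849,15.849) -> (-5.849,26.949) [heading=90, draw]
  -- iteration 3/4 --
  RT 180: heading 90 -> 270
  LT 135: heading 270 -> 45
  FD 11.1: (-5.849,26.949) -> (2,34.798) [heading=45, draw]
  -- iteration 4/4 --
  RT 180: heading 45 -> 225
  LT 135: heading 225 -> 0
  FD 11.1: (2,34.798) -> (13.1,34.798) [heading=0, draw]
]
FD 9.8: (13.1,34.798) -> (22.9,34.798) [heading=0, draw]
Final: pos=(22.9,34.798), heading=0, 5 segment(s) drawn

Start position: (2, 8)
Final position: (22.9, 34.798)
Distance = 33.984; >= 1e-6 -> NOT closed

Answer: no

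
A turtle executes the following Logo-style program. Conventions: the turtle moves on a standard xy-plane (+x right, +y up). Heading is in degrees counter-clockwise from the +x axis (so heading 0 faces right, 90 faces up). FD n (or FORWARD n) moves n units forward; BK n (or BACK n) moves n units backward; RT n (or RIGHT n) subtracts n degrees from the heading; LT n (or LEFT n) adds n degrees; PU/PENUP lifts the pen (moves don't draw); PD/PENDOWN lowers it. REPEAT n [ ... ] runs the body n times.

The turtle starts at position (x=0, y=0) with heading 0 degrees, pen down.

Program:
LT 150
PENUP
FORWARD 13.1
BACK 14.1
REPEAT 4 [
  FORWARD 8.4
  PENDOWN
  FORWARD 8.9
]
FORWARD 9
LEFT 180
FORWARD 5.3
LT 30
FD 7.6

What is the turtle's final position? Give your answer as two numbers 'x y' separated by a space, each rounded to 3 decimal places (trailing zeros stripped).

Executing turtle program step by step:
Start: pos=(0,0), heading=0, pen down
LT 150: heading 0 -> 150
PU: pen up
FD 13.1: (0,0) -> (-11.345,6.55) [heading=150, move]
BK 14.1: (-11.345,6.55) -> (0.866,-0.5) [heading=150, move]
REPEAT 4 [
  -- iteration 1/4 --
  FD 8.4: (0.866,-0.5) -> (-6.409,3.7) [heading=150, move]
  PD: pen down
  FD 8.9: (-6.409,3.7) -> (-14.116,8.15) [heading=150, draw]
  -- iteration 2/4 --
  FD 8.4: (-14.116,8.15) -> (-21.391,12.35) [heading=150, draw]
  PD: pen down
  FD 8.9: (-21.391,12.35) -> (-29.098,16.8) [heading=150, draw]
  -- iteration 3/4 --
  FD 8.4: (-29.098,16.8) -> (-36.373,21) [heading=150, draw]
  PD: pen down
  FD 8.9: (-36.373,21) -> (-44.081,25.45) [heading=150, draw]
  -- iteration 4/4 --
  FD 8.4: (-44.081,25.45) -> (-51.355,29.65) [heading=150, draw]
  PD: pen down
  FD 8.9: (-51.355,29.65) -> (-59.063,34.1) [heading=150, draw]
]
FD 9: (-59.063,34.1) -> (-66.857,38.6) [heading=150, draw]
LT 180: heading 150 -> 330
FD 5.3: (-66.857,38.6) -> (-62.267,35.95) [heading=330, draw]
LT 30: heading 330 -> 0
FD 7.6: (-62.267,35.95) -> (-54.667,35.95) [heading=0, draw]
Final: pos=(-54.667,35.95), heading=0, 10 segment(s) drawn

Answer: -54.667 35.95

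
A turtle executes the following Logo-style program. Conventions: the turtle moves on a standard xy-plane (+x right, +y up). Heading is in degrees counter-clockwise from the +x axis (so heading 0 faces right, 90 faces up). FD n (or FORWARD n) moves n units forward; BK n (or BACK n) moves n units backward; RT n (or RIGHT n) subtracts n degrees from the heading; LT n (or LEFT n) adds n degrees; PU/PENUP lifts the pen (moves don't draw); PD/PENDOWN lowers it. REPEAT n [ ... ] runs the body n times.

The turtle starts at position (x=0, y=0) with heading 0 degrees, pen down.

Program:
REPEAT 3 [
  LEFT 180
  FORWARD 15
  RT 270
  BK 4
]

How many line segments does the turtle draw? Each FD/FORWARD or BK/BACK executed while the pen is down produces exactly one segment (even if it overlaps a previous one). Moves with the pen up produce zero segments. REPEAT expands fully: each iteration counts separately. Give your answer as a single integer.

Executing turtle program step by step:
Start: pos=(0,0), heading=0, pen down
REPEAT 3 [
  -- iteration 1/3 --
  LT 180: heading 0 -> 180
  FD 15: (0,0) -> (-15,0) [heading=180, draw]
  RT 270: heading 180 -> 270
  BK 4: (-15,0) -> (-15,4) [heading=270, draw]
  -- iteration 2/3 --
  LT 180: heading 270 -> 90
  FD 15: (-15,4) -> (-15,19) [heading=90, draw]
  RT 270: heading 90 -> 180
  BK 4: (-15,19) -> (-11,19) [heading=180, draw]
  -- iteration 3/3 --
  LT 180: heading 180 -> 0
  FD 15: (-11,19) -> (4,19) [heading=0, draw]
  RT 270: heading 0 -> 90
  BK 4: (4,19) -> (4,15) [heading=90, draw]
]
Final: pos=(4,15), heading=90, 6 segment(s) drawn
Segments drawn: 6

Answer: 6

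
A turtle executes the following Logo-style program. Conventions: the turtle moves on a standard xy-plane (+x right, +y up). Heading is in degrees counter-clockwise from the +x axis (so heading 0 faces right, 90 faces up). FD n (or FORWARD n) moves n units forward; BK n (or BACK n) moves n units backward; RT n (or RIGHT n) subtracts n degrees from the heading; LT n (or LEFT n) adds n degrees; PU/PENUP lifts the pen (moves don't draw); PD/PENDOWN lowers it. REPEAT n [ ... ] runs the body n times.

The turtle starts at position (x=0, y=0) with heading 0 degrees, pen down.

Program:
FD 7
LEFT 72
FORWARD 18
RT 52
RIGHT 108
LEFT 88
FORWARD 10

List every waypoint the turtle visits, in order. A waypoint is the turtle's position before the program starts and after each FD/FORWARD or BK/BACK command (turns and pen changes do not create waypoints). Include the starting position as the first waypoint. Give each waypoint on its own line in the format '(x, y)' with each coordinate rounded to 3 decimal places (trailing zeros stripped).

Executing turtle program step by step:
Start: pos=(0,0), heading=0, pen down
FD 7: (0,0) -> (7,0) [heading=0, draw]
LT 72: heading 0 -> 72
FD 18: (7,0) -> (12.562,17.119) [heading=72, draw]
RT 52: heading 72 -> 20
RT 108: heading 20 -> 272
LT 88: heading 272 -> 0
FD 10: (12.562,17.119) -> (22.562,17.119) [heading=0, draw]
Final: pos=(22.562,17.119), heading=0, 3 segment(s) drawn
Waypoints (4 total):
(0, 0)
(7, 0)
(12.562, 17.119)
(22.562, 17.119)

Answer: (0, 0)
(7, 0)
(12.562, 17.119)
(22.562, 17.119)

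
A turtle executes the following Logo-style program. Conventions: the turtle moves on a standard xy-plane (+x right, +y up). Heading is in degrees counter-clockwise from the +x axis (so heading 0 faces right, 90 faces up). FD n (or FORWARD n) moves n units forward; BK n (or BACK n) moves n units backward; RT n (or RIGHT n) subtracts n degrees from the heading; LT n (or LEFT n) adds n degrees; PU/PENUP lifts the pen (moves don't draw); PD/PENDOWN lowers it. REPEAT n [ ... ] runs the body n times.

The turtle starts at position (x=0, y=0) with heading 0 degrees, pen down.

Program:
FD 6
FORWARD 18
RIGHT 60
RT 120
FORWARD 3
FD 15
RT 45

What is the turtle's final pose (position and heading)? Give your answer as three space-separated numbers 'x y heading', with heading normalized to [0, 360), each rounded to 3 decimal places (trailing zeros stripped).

Executing turtle program step by step:
Start: pos=(0,0), heading=0, pen down
FD 6: (0,0) -> (6,0) [heading=0, draw]
FD 18: (6,0) -> (24,0) [heading=0, draw]
RT 60: heading 0 -> 300
RT 120: heading 300 -> 180
FD 3: (24,0) -> (21,0) [heading=180, draw]
FD 15: (21,0) -> (6,0) [heading=180, draw]
RT 45: heading 180 -> 135
Final: pos=(6,0), heading=135, 4 segment(s) drawn

Answer: 6 0 135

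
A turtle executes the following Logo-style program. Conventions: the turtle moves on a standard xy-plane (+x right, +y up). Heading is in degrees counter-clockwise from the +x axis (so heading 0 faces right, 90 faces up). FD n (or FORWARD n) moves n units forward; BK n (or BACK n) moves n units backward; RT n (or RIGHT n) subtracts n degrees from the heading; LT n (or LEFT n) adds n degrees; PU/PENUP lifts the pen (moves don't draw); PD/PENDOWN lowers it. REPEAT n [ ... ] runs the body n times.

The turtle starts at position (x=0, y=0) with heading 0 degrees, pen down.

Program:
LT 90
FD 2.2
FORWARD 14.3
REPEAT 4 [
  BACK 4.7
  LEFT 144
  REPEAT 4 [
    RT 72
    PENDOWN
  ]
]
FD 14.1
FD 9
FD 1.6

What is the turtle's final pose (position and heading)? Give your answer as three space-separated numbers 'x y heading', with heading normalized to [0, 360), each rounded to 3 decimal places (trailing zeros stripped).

Executing turtle program step by step:
Start: pos=(0,0), heading=0, pen down
LT 90: heading 0 -> 90
FD 2.2: (0,0) -> (0,2.2) [heading=90, draw]
FD 14.3: (0,2.2) -> (0,16.5) [heading=90, draw]
REPEAT 4 [
  -- iteration 1/4 --
  BK 4.7: (0,16.5) -> (0,11.8) [heading=90, draw]
  LT 144: heading 90 -> 234
  REPEAT 4 [
    -- iteration 1/4 --
    RT 72: heading 234 -> 162
    PD: pen down
    -- iteration 2/4 --
    RT 72: heading 162 -> 90
    PD: pen down
    -- iteration 3/4 --
    RT 72: heading 90 -> 18
    PD: pen down
    -- iteration 4/4 --
    RT 72: heading 18 -> 306
    PD: pen down
  ]
  -- iteration 2/4 --
  BK 4.7: (0,11.8) -> (-2.763,15.602) [heading=306, draw]
  LT 144: heading 306 -> 90
  REPEAT 4 [
    -- iteration 1/4 --
    RT 72: heading 90 -> 18
    PD: pen down
    -- iteration 2/4 --
    RT 72: heading 18 -> 306
    PD: pen down
    -- iteration 3/4 --
    RT 72: heading 306 -> 234
    PD: pen down
    -- iteration 4/4 --
    RT 72: heading 234 -> 162
    PD: pen down
  ]
  -- iteration 3/4 --
  BK 4.7: (-2.763,15.602) -> (1.707,14.15) [heading=162, draw]
  LT 144: heading 162 -> 306
  REPEAT 4 [
    -- iteration 1/4 --
    RT 72: heading 306 -> 234
    PD: pen down
    -- iteration 2/4 --
    RT 72: heading 234 -> 162
    PD: pen down
    -- iteration 3/4 --
    RT 72: heading 162 -> 90
    PD: pen down
    -- iteration 4/4 --
    RT 72: heading 90 -> 18
    PD: pen down
  ]
  -- iteration 4/4 --
  BK 4.7: (1.707,14.15) -> (-2.763,12.698) [heading=18, draw]
  LT 144: heading 18 -> 162
  REPEAT 4 [
    -- iteration 1/4 --
    RT 72: heading 162 -> 90
    PD: pen down
    -- iteration 2/4 --
    RT 72: heading 90 -> 18
    PD: pen down
    -- iteration 3/4 --
    RT 72: heading 18 -> 306
    PD: pen down
    -- iteration 4/4 --
    RT 72: heading 306 -> 234
    PD: pen down
  ]
]
FD 14.1: (-2.763,12.698) -> (-11.05,1.29) [heading=234, draw]
FD 9: (-11.05,1.29) -> (-16.34,-5.991) [heading=234, draw]
FD 1.6: (-16.34,-5.991) -> (-17.281,-7.285) [heading=234, draw]
Final: pos=(-17.281,-7.285), heading=234, 9 segment(s) drawn

Answer: -17.281 -7.285 234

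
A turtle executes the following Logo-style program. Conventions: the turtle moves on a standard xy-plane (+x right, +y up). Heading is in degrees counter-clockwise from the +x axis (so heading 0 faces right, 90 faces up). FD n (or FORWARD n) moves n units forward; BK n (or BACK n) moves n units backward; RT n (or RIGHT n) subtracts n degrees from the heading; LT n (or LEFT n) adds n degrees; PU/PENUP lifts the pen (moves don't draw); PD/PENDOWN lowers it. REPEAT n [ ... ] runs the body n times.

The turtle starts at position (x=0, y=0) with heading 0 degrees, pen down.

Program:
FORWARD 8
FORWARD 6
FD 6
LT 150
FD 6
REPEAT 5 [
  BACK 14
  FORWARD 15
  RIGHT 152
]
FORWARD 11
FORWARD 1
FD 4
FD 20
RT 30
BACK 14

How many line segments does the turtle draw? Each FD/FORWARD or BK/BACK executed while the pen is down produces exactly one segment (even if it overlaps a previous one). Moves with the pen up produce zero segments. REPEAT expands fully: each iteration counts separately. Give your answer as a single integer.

Answer: 19

Derivation:
Executing turtle program step by step:
Start: pos=(0,0), heading=0, pen down
FD 8: (0,0) -> (8,0) [heading=0, draw]
FD 6: (8,0) -> (14,0) [heading=0, draw]
FD 6: (14,0) -> (20,0) [heading=0, draw]
LT 150: heading 0 -> 150
FD 6: (20,0) -> (14.804,3) [heading=150, draw]
REPEAT 5 [
  -- iteration 1/5 --
  BK 14: (14.804,3) -> (26.928,-4) [heading=150, draw]
  FD 15: (26.928,-4) -> (13.938,3.5) [heading=150, draw]
  RT 152: heading 150 -> 358
  -- iteration 2/5 --
  BK 14: (13.938,3.5) -> (-0.054,3.989) [heading=358, draw]
  FD 15: (-0.054,3.989) -> (14.937,3.465) [heading=358, draw]
  RT 152: heading 358 -> 206
  -- iteration 3/5 --
  BK 14: (14.937,3.465) -> (27.52,9.602) [heading=206, draw]
  FD 15: (27.52,9.602) -> (14.038,3.027) [heading=206, draw]
  RT 152: heading 206 -> 54
  -- iteration 4/5 --
  BK 14: (14.038,3.027) -> (5.809,-8.3) [heading=54, draw]
  FD 15: (5.809,-8.3) -> (14.626,3.836) [heading=54, draw]
  RT 152: heading 54 -> 262
  -- iteration 5/5 --
  BK 14: (14.626,3.836) -> (16.575,17.699) [heading=262, draw]
  FD 15: (16.575,17.699) -> (14.487,2.845) [heading=262, draw]
  RT 152: heading 262 -> 110
]
FD 11: (14.487,2.845) -> (10.725,13.182) [heading=110, draw]
FD 1: (10.725,13.182) -> (10.383,14.122) [heading=110, draw]
FD 4: (10.383,14.122) -> (9.015,17.881) [heading=110, draw]
FD 20: (9.015,17.881) -> (2.174,36.674) [heading=110, draw]
RT 30: heading 110 -> 80
BK 14: (2.174,36.674) -> (-0.257,22.887) [heading=80, draw]
Final: pos=(-0.257,22.887), heading=80, 19 segment(s) drawn
Segments drawn: 19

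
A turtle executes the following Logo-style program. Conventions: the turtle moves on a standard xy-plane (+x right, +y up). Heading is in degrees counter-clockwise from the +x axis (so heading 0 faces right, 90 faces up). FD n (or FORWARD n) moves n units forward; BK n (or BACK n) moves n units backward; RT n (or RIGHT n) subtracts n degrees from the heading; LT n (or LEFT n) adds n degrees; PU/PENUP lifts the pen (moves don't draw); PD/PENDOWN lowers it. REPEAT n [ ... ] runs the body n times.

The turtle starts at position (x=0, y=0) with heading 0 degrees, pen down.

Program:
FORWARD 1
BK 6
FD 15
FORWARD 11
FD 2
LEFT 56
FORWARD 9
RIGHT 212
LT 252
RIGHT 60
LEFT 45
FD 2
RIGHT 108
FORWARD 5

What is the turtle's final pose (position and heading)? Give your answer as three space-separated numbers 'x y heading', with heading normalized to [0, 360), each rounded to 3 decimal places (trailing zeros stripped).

Executing turtle program step by step:
Start: pos=(0,0), heading=0, pen down
FD 1: (0,0) -> (1,0) [heading=0, draw]
BK 6: (1,0) -> (-5,0) [heading=0, draw]
FD 15: (-5,0) -> (10,0) [heading=0, draw]
FD 11: (10,0) -> (21,0) [heading=0, draw]
FD 2: (21,0) -> (23,0) [heading=0, draw]
LT 56: heading 0 -> 56
FD 9: (23,0) -> (28.033,7.461) [heading=56, draw]
RT 212: heading 56 -> 204
LT 252: heading 204 -> 96
RT 60: heading 96 -> 36
LT 45: heading 36 -> 81
FD 2: (28.033,7.461) -> (28.346,9.437) [heading=81, draw]
RT 108: heading 81 -> 333
FD 5: (28.346,9.437) -> (32.801,7.167) [heading=333, draw]
Final: pos=(32.801,7.167), heading=333, 8 segment(s) drawn

Answer: 32.801 7.167 333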